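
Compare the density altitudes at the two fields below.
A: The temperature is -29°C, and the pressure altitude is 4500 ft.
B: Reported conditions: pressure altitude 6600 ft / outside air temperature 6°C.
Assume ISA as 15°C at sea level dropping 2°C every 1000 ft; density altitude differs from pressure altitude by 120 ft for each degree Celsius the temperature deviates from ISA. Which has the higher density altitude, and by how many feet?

B by 6804 ft

A: ISA temp = 6°C, deviation -35°C, DA = 4500 + 120 × (-35) = 300 ft.
B: ISA temp = 1.8°C, deviation +4.2°C, DA = 6600 + 120 × 4.2 = 7104 ft.
B is higher by 7104 − 300 = 6804 ft.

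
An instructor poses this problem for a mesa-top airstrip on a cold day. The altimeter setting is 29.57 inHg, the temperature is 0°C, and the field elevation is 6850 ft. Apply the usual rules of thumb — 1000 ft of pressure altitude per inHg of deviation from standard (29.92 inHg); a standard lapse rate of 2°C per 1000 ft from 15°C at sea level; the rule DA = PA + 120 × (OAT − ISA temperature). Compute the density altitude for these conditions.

Pressure altitude = 6850 + (29.92 − 29.57) × 1000 = 6850 + (+350) = 7200 ft.
ISA temperature at 7200 ft = 15 − 2 × (7200/1000) = 0.6°C.
ISA deviation = 0 − 0.6 = -0.6°C.
Density altitude = 7200 + 120 × (-0.6) = 7128 ft.

7128 ft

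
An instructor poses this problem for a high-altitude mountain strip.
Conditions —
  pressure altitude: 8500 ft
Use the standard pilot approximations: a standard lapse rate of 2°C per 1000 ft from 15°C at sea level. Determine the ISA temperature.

-2°C

ISA temperature = 15 − 2 × (8500/1000) = 15 − 17 = -2°C.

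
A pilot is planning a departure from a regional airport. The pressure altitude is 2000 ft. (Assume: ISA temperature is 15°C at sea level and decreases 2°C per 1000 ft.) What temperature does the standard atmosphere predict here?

ISA temperature = 15 − 2 × (2000/1000) = 15 − 4 = 11°C.

11°C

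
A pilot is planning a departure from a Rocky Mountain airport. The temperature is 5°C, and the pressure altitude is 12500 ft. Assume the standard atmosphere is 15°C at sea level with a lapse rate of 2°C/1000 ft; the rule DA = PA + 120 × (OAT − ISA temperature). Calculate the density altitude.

ISA temperature at 12500 ft = 15 − 2 × (12500/1000) = -10°C.
ISA deviation = 5 − (-10) = +15°C.
Density altitude = 12500 + 120 × (15) = 12500 + (+1800) = 14300 ft.

14300 ft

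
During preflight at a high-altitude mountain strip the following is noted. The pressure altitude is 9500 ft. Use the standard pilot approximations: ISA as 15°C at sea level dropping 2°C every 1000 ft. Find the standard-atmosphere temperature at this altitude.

ISA temperature = 15 − 2 × (9500/1000) = 15 − 19 = -4°C.

-4°C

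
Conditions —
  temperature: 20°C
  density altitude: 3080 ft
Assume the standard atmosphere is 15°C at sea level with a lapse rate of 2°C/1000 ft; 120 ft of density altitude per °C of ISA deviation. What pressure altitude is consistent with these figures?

DA = PA + 120 × (OAT − (15 − 2·PA/1000)) = PA + 120·OAT − 1800 + 0.24·PA = 1.24·PA + 120·OAT − 1800.
So 1.24·PA = 3080 − 120 × 20 + 1800 = 2480.
PA = 2480 / 1.24 = 2000 ft.

2000 ft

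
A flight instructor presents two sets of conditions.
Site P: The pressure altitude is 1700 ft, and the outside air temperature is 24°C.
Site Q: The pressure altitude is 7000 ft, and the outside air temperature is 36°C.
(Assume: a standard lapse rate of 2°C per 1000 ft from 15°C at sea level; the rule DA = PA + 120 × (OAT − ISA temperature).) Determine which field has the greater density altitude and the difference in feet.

Site P: ISA temp = 11.6°C, deviation +12.4°C, DA = 1700 + 120 × 12.4 = 3188 ft.
Site Q: ISA temp = 1°C, deviation +35°C, DA = 7000 + 120 × 35 = 11200 ft.
Site Q is higher by 11200 − 3188 = 8012 ft.

Site Q by 8012 ft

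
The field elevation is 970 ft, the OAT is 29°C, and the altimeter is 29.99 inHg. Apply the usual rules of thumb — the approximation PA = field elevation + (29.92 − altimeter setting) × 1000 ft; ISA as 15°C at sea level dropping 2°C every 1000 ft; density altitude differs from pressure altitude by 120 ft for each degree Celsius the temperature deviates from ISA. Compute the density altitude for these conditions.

Pressure altitude = 970 + (29.92 − 29.99) × 1000 = 970 + (-70) = 900 ft.
ISA temperature at 900 ft = 15 − 2 × (900/1000) = 13.2°C.
ISA deviation = 29 − 13.2 = +15.8°C.
Density altitude = 900 + 120 × (15.8) = 2796 ft.

2796 ft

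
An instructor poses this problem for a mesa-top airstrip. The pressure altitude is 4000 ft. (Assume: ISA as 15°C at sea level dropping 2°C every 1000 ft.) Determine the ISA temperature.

7°C

ISA temperature = 15 − 2 × (4000/1000) = 15 − 8 = 7°C.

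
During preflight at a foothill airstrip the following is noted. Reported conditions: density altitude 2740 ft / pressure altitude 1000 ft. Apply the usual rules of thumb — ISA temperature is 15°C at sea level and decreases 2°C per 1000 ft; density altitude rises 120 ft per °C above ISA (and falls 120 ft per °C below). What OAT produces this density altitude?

27.5°C

Density altitude − pressure altitude = 2740 − 1000 = +1740 ft.
At 120 ft/°C that is an ISA deviation of 1740/120 = +14.5°C.
ISA temperature at 1000 ft = 15 − 2 × (1000/1000) = 13°C.
OAT = ISA + deviation = 13 + (+14.5) = 27.5°C.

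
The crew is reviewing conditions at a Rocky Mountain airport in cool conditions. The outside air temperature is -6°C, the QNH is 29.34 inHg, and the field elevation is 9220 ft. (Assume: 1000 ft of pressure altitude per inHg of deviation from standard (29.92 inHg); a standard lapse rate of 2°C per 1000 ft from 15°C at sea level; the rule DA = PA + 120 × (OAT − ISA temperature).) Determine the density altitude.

Pressure altitude = 9220 + (29.92 − 29.34) × 1000 = 9220 + (+580) = 9800 ft.
ISA temperature at 9800 ft = 15 − 2 × (9800/1000) = -4.6°C.
ISA deviation = -6 − (-4.6) = -1.4°C.
Density altitude = 9800 + 120 × (-1.4) = 9632 ft.

9632 ft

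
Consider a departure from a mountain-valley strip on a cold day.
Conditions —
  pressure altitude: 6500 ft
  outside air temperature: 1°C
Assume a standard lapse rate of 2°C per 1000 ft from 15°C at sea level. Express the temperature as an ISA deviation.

ISA temperature at 6500 ft = 15 − 2 × (6500/1000) = 2°C.
Deviation = OAT − ISA = 1 − 2 = -1°C.

ISA-1°C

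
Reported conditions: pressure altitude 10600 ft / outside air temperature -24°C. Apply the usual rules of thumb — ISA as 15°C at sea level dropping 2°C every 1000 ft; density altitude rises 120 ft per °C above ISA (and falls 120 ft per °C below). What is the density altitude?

ISA temperature at 10600 ft = 15 − 2 × (10600/1000) = -6.2°C.
ISA deviation = -24 − (-6.2) = -17.8°C.
Density altitude = 10600 + 120 × (-17.8) = 10600 + (-2136) = 8464 ft.

8464 ft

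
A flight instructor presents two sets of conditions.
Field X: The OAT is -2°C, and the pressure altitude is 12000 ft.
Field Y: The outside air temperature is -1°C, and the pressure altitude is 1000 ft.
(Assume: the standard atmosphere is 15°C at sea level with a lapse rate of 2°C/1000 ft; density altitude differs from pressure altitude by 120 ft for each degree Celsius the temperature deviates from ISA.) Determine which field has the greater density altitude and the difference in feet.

Field X by 13520 ft

Field X: ISA temp = -9°C, deviation +7°C, DA = 12000 + 120 × 7 = 12840 ft.
Field Y: ISA temp = 13°C, deviation -14°C, DA = 1000 + 120 × (-14) = -680 ft.
Field X is higher by 12840 − (-680) = 13520 ft.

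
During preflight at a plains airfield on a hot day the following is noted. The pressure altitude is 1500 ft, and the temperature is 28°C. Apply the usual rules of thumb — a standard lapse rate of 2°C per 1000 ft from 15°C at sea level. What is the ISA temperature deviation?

ISA+16°C

ISA temperature at 1500 ft = 15 − 2 × (1500/1000) = 12°C.
Deviation = OAT − ISA = 28 − 12 = +16°C.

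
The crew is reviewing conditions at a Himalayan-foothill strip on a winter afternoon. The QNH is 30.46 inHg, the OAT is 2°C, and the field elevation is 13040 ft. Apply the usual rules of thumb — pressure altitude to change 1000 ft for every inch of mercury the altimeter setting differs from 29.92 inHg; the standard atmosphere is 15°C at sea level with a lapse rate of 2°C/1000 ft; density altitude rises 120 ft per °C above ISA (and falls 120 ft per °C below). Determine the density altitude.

13940 ft

Pressure altitude = 13040 + (29.92 − 30.46) × 1000 = 13040 + (-540) = 12500 ft.
ISA temperature at 12500 ft = 15 − 2 × (12500/1000) = -10°C.
ISA deviation = 2 − (-10) = +12°C.
Density altitude = 12500 + 120 × (12) = 13940 ft.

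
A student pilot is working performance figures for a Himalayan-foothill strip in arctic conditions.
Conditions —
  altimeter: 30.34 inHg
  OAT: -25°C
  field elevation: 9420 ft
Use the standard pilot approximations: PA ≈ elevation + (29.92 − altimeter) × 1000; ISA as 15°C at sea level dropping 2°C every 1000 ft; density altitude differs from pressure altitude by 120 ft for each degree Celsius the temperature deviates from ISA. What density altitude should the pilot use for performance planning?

6360 ft

Pressure altitude = 9420 + (29.92 − 30.34) × 1000 = 9420 + (-420) = 9000 ft.
ISA temperature at 9000 ft = 15 − 2 × (9000/1000) = -3°C.
ISA deviation = -25 − (-3) = -22°C.
Density altitude = 9000 + 120 × (-22) = 6360 ft.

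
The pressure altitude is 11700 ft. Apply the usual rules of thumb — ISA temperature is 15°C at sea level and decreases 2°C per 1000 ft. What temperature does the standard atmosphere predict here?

-8.4°C

ISA temperature = 15 − 2 × (11700/1000) = 15 − 23.4 = -8.4°C.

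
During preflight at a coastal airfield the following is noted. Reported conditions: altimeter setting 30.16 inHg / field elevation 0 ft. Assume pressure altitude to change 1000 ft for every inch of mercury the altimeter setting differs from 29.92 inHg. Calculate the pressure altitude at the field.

Pressure correction = (29.92 − 30.16) × 1000 = -240 ft.
Pressure altitude = 0 + (-240) = -240 ft.

-240 ft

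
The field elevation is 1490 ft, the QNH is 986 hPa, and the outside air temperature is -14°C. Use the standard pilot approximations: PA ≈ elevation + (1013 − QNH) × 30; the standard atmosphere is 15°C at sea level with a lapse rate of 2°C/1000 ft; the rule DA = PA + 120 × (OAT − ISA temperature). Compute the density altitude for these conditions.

Pressure altitude = 1490 + (1013 − 986) × 30 = 1490 + (+810) = 2300 ft.
ISA temperature at 2300 ft = 15 − 2 × (2300/1000) = 10.4°C.
ISA deviation = -14 − 10.4 = -24.4°C.
Density altitude = 2300 + 120 × (-24.4) = -628 ft.

-628 ft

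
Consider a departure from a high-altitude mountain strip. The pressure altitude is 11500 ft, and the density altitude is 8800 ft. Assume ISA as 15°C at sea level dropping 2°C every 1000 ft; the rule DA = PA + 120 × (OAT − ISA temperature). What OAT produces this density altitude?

-30.5°C

Density altitude − pressure altitude = 8800 − 11500 = -2700 ft.
At 120 ft/°C that is an ISA deviation of -2700/120 = -22.5°C.
ISA temperature at 11500 ft = 15 − 2 × (11500/1000) = -8°C.
OAT = ISA + deviation = -8 + (-22.5) = -30.5°C.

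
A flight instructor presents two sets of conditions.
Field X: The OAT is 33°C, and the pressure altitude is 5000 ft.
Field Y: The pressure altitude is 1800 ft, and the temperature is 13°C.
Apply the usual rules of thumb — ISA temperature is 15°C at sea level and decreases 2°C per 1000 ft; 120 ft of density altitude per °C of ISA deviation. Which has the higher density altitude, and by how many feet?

Field X: ISA temp = 5°C, deviation +28°C, DA = 5000 + 120 × 28 = 8360 ft.
Field Y: ISA temp = 11.4°C, deviation +1.6°C, DA = 1800 + 120 × 1.6 = 1992 ft.
Field X is higher by 8360 − 1992 = 6368 ft.

Field X by 6368 ft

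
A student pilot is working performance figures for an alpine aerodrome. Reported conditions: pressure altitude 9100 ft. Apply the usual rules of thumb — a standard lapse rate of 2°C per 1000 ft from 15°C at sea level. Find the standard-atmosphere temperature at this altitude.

ISA temperature = 15 − 2 × (9100/1000) = 15 − 18.2 = -3.2°C.

-3.2°C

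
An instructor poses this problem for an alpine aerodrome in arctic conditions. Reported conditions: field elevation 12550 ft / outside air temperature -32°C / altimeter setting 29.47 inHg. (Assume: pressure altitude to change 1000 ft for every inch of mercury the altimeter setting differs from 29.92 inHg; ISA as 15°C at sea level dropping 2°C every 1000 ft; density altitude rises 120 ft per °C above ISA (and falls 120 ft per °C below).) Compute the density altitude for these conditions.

Pressure altitude = 12550 + (29.92 − 29.47) × 1000 = 12550 + (+450) = 13000 ft.
ISA temperature at 13000 ft = 15 − 2 × (13000/1000) = -11°C.
ISA deviation = -32 − (-11) = -21°C.
Density altitude = 13000 + 120 × (-21) = 10480 ft.

10480 ft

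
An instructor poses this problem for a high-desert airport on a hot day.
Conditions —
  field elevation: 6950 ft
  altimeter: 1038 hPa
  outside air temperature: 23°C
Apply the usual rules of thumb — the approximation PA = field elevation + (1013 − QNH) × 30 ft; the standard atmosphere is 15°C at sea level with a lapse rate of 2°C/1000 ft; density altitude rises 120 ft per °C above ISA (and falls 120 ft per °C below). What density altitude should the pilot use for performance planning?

Pressure altitude = 6950 + (1013 − 1038) × 30 = 6950 + (-750) = 6200 ft.
ISA temperature at 6200 ft = 15 − 2 × (6200/1000) = 2.6°C.
ISA deviation = 23 − 2.6 = +20.4°C.
Density altitude = 6200 + 120 × (20.4) = 8648 ft.

8648 ft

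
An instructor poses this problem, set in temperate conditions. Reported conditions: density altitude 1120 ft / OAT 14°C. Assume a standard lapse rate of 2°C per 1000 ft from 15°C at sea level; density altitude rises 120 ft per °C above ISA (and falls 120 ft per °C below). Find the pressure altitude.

1000 ft

DA = PA + 120 × (OAT − (15 − 2·PA/1000)) = PA + 120·OAT − 1800 + 0.24·PA = 1.24·PA + 120·OAT − 1800.
So 1.24·PA = 1120 − 120 × 14 + 1800 = 1240.
PA = 1240 / 1.24 = 1000 ft.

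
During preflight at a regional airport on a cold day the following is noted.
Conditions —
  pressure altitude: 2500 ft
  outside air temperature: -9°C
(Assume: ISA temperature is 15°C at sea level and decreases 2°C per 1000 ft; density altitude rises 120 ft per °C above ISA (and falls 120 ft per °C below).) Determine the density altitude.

ISA temperature at 2500 ft = 15 − 2 × (2500/1000) = 10°C.
ISA deviation = -9 − 10 = -19°C.
Density altitude = 2500 + 120 × (-19) = 2500 + (-2280) = 220 ft.

220 ft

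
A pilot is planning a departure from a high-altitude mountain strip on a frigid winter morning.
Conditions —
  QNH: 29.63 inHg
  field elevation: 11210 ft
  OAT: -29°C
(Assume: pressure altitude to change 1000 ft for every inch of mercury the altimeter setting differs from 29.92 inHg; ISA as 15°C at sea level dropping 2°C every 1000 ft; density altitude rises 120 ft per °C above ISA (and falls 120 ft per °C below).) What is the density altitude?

Pressure altitude = 11210 + (29.92 − 29.63) × 1000 = 11210 + (+290) = 11500 ft.
ISA temperature at 11500 ft = 15 − 2 × (11500/1000) = -8°C.
ISA deviation = -29 − (-8) = -21°C.
Density altitude = 11500 + 120 × (-21) = 8980 ft.

8980 ft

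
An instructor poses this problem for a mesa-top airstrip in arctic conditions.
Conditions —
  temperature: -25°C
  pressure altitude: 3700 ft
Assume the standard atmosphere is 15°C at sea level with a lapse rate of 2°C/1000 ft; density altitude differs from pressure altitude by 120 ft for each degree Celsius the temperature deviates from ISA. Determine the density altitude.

ISA temperature at 3700 ft = 15 − 2 × (3700/1000) = 7.6°C.
ISA deviation = -25 − 7.6 = -32.6°C.
Density altitude = 3700 + 120 × (-32.6) = 3700 + (-3912) = -212 ft.

-212 ft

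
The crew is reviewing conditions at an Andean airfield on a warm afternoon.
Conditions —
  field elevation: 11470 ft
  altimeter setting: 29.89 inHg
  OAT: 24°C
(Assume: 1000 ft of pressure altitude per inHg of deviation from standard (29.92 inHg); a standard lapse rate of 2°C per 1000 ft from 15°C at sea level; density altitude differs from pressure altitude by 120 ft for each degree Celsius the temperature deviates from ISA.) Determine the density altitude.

15340 ft

Pressure altitude = 11470 + (29.92 − 29.89) × 1000 = 11470 + (+30) = 11500 ft.
ISA temperature at 11500 ft = 15 − 2 × (11500/1000) = -8°C.
ISA deviation = 24 − (-8) = +32°C.
Density altitude = 11500 + 120 × (32) = 15340 ft.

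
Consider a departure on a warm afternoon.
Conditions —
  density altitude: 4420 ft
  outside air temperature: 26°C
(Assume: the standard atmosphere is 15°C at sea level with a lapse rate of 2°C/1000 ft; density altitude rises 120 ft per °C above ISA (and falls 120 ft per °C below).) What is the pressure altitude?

2500 ft

DA = PA + 120 × (OAT − (15 − 2·PA/1000)) = PA + 120·OAT − 1800 + 0.24·PA = 1.24·PA + 120·OAT − 1800.
So 1.24·PA = 4420 − 120 × 26 + 1800 = 3100.
PA = 3100 / 1.24 = 2500 ft.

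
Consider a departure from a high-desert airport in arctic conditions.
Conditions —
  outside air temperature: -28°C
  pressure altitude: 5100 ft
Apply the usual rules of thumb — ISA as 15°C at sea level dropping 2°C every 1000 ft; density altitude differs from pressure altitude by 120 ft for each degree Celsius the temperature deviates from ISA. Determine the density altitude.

ISA temperature at 5100 ft = 15 − 2 × (5100/1000) = 4.8°C.
ISA deviation = -28 − 4.8 = -32.8°C.
Density altitude = 5100 + 120 × (-32.8) = 5100 + (-3936) = 1164 ft.

1164 ft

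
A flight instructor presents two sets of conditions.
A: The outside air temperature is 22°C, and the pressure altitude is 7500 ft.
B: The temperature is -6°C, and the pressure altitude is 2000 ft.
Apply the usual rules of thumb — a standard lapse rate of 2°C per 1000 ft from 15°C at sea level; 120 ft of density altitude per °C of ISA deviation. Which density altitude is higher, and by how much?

A: ISA temp = 0°C, deviation +22°C, DA = 7500 + 120 × 22 = 10140 ft.
B: ISA temp = 11°C, deviation -17°C, DA = 2000 + 120 × (-17) = -40 ft.
A is higher by 10140 − (-40) = 10180 ft.

A by 10180 ft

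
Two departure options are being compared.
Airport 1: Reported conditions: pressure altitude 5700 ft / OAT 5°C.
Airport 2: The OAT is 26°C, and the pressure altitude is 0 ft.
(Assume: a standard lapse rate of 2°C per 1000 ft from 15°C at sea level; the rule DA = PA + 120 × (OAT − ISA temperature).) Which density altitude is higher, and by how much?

Airport 1 by 4548 ft

Airport 1: ISA temp = 3.6°C, deviation +1.4°C, DA = 5700 + 120 × 1.4 = 5868 ft.
Airport 2: ISA temp = 15°C, deviation +11°C, DA = 0 + 120 × 11 = 1320 ft.
Airport 1 is higher by 5868 − 1320 = 4548 ft.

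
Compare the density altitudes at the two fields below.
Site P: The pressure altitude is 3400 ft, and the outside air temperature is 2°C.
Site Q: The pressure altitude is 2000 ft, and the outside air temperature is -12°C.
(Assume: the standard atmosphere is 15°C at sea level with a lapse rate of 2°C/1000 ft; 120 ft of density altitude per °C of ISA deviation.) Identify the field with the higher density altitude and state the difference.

Site P by 3416 ft

Site P: ISA temp = 8.2°C, deviation -6.2°C, DA = 3400 + 120 × (-6.2) = 2656 ft.
Site Q: ISA temp = 11°C, deviation -23°C, DA = 2000 + 120 × (-23) = -760 ft.
Site P is higher by 2656 − (-760) = 3416 ft.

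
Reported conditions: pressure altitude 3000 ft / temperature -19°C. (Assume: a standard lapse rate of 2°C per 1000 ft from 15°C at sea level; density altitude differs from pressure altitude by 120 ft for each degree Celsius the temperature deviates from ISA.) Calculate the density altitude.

ISA temperature at 3000 ft = 15 − 2 × (3000/1000) = 9°C.
ISA deviation = -19 − 9 = -28°C.
Density altitude = 3000 + 120 × (-28) = 3000 + (-3360) = -360 ft.

-360 ft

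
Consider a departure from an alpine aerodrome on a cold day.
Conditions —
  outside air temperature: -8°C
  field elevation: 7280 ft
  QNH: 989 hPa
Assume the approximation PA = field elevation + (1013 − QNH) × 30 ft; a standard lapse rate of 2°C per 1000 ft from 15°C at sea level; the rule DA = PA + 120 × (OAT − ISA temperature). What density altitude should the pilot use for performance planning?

7160 ft

Pressure altitude = 7280 + (1013 − 989) × 30 = 7280 + (+720) = 8000 ft.
ISA temperature at 8000 ft = 15 − 2 × (8000/1000) = -1°C.
ISA deviation = -8 − (-1) = -7°C.
Density altitude = 8000 + 120 × (-7) = 7160 ft.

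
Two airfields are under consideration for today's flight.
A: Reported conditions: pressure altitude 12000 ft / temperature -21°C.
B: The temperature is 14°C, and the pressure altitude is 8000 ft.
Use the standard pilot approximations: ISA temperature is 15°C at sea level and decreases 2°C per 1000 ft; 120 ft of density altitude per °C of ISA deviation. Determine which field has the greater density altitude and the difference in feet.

A by 760 ft

A: ISA temp = -9°C, deviation -12°C, DA = 12000 + 120 × (-12) = 10560 ft.
B: ISA temp = -1°C, deviation +15°C, DA = 8000 + 120 × 15 = 9800 ft.
A is higher by 10560 − 9800 = 760 ft.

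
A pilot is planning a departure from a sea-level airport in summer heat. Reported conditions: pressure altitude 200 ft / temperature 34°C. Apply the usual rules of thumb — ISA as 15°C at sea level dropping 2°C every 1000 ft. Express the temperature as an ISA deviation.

ISA temperature at 200 ft = 15 − 2 × (200/1000) = 14.6°C.
Deviation = OAT − ISA = 34 − 14.6 = +19.4°C.

ISA+19.4°C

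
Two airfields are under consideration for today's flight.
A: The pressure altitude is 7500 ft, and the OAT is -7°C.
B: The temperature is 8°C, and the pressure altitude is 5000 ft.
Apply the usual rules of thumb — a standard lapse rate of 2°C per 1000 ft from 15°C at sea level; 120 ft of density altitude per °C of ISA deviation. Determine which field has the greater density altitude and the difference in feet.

A: ISA temp = 0°C, deviation -7°C, DA = 7500 + 120 × (-7) = 6660 ft.
B: ISA temp = 5°C, deviation +3°C, DA = 5000 + 120 × 3 = 5360 ft.
A is higher by 6660 − 5360 = 1300 ft.

A by 1300 ft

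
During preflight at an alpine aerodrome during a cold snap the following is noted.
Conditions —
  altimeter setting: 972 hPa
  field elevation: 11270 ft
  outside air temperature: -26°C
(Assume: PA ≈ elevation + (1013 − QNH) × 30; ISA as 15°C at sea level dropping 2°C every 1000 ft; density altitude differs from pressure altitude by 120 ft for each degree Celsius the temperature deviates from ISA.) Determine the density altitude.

Pressure altitude = 11270 + (1013 − 972) × 30 = 11270 + (+1230) = 12500 ft.
ISA temperature at 12500 ft = 15 − 2 × (12500/1000) = -10°C.
ISA deviation = -26 − (-10) = -16°C.
Density altitude = 12500 + 120 × (-16) = 10580 ft.

10580 ft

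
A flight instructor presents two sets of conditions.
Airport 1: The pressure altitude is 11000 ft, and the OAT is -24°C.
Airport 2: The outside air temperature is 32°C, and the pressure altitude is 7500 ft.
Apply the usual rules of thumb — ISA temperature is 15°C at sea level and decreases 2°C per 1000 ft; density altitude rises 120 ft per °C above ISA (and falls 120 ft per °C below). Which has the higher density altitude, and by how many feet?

Airport 1: ISA temp = -7°C, deviation -17°C, DA = 11000 + 120 × (-17) = 8960 ft.
Airport 2: ISA temp = 0°C, deviation +32°C, DA = 7500 + 120 × 32 = 11340 ft.
Airport 2 is higher by 11340 − 8960 = 2380 ft.

Airport 2 by 2380 ft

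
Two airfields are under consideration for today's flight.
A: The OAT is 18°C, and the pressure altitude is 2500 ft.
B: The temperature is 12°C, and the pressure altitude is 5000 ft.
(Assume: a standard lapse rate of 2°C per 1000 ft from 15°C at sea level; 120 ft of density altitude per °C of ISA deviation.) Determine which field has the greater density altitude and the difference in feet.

A: ISA temp = 10°C, deviation +8°C, DA = 2500 + 120 × 8 = 3460 ft.
B: ISA temp = 5°C, deviation +7°C, DA = 5000 + 120 × 7 = 5840 ft.
B is higher by 5840 − 3460 = 2380 ft.

B by 2380 ft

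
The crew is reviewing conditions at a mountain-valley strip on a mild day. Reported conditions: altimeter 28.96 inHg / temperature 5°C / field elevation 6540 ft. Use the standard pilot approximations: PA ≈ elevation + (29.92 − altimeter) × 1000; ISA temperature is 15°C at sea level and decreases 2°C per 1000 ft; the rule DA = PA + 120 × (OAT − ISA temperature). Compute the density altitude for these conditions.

8100 ft

Pressure altitude = 6540 + (29.92 − 28.96) × 1000 = 6540 + (+960) = 7500 ft.
ISA temperature at 7500 ft = 15 − 2 × (7500/1000) = 0°C.
ISA deviation = 5 − 0 = +5°C.
Density altitude = 7500 + 120 × (5) = 8100 ft.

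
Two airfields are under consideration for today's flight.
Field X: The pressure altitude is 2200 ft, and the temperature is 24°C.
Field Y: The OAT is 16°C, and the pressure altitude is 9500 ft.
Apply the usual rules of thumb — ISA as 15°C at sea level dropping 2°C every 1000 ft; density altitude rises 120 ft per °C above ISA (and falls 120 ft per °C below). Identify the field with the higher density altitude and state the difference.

Field X: ISA temp = 10.6°C, deviation +13.4°C, DA = 2200 + 120 × 13.4 = 3808 ft.
Field Y: ISA temp = -4°C, deviation +20°C, DA = 9500 + 120 × 20 = 11900 ft.
Field Y is higher by 11900 − 3808 = 8092 ft.

Field Y by 8092 ft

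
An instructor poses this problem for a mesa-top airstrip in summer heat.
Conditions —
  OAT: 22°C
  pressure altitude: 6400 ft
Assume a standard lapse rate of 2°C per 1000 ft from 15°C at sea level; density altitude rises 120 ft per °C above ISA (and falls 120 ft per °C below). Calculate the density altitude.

ISA temperature at 6400 ft = 15 − 2 × (6400/1000) = 2.2°C.
ISA deviation = 22 − 2.2 = +19.8°C.
Density altitude = 6400 + 120 × (19.8) = 6400 + (+2376) = 8776 ft.

8776 ft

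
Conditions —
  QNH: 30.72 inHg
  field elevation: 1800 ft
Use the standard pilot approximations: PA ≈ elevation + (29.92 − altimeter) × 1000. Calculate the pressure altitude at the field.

1000 ft

Pressure correction = (29.92 − 30.72) × 1000 = -800 ft.
Pressure altitude = 1800 + (-800) = 1000 ft.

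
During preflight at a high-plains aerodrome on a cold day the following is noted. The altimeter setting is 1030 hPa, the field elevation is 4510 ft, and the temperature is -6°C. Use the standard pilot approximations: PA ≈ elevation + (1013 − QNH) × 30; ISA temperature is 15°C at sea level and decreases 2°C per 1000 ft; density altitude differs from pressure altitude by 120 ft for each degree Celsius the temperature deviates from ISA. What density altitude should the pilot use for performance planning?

Pressure altitude = 4510 + (1013 − 1030) × 30 = 4510 + (-510) = 4000 ft.
ISA temperature at 4000 ft = 15 − 2 × (4000/1000) = 7°C.
ISA deviation = -6 − 7 = -13°C.
Density altitude = 4000 + 120 × (-13) = 2440 ft.

2440 ft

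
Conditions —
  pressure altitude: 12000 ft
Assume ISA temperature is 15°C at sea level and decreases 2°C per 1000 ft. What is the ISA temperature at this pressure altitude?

-9°C

ISA temperature = 15 − 2 × (12000/1000) = 15 − 24 = -9°C.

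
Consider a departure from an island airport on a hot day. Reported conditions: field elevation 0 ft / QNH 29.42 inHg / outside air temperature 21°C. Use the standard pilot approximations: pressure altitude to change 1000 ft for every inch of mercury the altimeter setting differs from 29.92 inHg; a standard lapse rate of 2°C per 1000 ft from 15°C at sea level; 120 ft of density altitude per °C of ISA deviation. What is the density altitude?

1340 ft

Pressure altitude = 0 + (29.92 − 29.42) × 1000 = 0 + (+500) = 500 ft.
ISA temperature at 500 ft = 15 − 2 × (500/1000) = 14°C.
ISA deviation = 21 − 14 = +7°C.
Density altitude = 500 + 120 × (7) = 1340 ft.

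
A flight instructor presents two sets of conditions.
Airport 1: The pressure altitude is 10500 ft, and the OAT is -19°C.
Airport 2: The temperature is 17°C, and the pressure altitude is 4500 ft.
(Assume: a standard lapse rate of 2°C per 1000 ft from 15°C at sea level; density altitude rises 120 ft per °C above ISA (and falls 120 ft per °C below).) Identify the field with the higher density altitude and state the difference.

Airport 1: ISA temp = -6°C, deviation -13°C, DA = 10500 + 120 × (-13) = 8940 ft.
Airport 2: ISA temp = 6°C, deviation +11°C, DA = 4500 + 120 × 11 = 5820 ft.
Airport 1 is higher by 8940 − 5820 = 3120 ft.

Airport 1 by 3120 ft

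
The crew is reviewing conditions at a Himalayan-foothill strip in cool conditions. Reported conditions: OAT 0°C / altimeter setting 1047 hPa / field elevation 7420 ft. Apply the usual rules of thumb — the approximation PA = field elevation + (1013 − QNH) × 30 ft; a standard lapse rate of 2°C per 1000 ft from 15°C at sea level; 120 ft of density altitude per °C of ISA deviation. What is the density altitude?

Pressure altitude = 7420 + (1013 − 1047) × 30 = 7420 + (-1020) = 6400 ft.
ISA temperature at 6400 ft = 15 − 2 × (6400/1000) = 2.2°C.
ISA deviation = 0 − 2.2 = -2.2°C.
Density altitude = 6400 + 120 × (-2.2) = 6136 ft.

6136 ft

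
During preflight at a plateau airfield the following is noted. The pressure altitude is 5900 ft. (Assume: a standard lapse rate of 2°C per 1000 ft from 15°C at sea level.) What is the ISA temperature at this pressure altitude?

3.2°C

ISA temperature = 15 − 2 × (5900/1000) = 15 − 11.8 = 3.2°C.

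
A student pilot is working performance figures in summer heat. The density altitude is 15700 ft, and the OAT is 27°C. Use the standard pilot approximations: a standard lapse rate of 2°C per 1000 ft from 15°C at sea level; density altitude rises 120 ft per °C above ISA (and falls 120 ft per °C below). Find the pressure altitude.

11500 ft

DA = PA + 120 × (OAT − (15 − 2·PA/1000)) = PA + 120·OAT − 1800 + 0.24·PA = 1.24·PA + 120·OAT − 1800.
So 1.24·PA = 15700 − 120 × 27 + 1800 = 14260.
PA = 14260 / 1.24 = 11500 ft.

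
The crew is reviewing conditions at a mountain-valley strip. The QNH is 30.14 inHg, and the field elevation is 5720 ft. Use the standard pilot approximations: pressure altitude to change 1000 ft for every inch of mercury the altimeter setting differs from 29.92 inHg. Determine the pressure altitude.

5500 ft

Pressure correction = (29.92 − 30.14) × 1000 = -220 ft.
Pressure altitude = 5720 + (-220) = 5500 ft.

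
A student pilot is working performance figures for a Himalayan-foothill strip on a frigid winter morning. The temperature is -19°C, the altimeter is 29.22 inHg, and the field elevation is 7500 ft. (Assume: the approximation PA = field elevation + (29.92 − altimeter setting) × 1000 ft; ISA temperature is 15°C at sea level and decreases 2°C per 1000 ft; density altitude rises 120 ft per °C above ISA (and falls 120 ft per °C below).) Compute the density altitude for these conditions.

6088 ft

Pressure altitude = 7500 + (29.92 − 29.22) × 1000 = 7500 + (+700) = 8200 ft.
ISA temperature at 8200 ft = 15 − 2 × (8200/1000) = -1.4°C.
ISA deviation = -19 − (-1.4) = -17.6°C.
Density altitude = 8200 + 120 × (-17.6) = 6088 ft.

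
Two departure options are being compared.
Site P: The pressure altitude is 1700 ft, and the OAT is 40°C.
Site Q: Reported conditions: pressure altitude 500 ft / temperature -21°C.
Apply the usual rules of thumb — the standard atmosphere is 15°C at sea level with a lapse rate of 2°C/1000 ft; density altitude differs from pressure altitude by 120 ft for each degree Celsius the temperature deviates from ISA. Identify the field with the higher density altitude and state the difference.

Site P: ISA temp = 11.6°C, deviation +28.4°C, DA = 1700 + 120 × 28.4 = 5108 ft.
Site Q: ISA temp = 14°C, deviation -35°C, DA = 500 + 120 × (-35) = -3700 ft.
Site P is higher by 5108 − (-3700) = 8808 ft.

Site P by 8808 ft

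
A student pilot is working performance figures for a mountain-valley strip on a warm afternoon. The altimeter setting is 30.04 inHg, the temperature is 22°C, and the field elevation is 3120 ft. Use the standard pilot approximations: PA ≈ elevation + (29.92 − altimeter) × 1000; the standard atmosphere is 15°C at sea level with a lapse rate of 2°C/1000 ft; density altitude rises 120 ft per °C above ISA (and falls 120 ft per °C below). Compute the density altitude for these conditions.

4560 ft

Pressure altitude = 3120 + (29.92 − 30.04) × 1000 = 3120 + (-120) = 3000 ft.
ISA temperature at 3000 ft = 15 − 2 × (3000/1000) = 9°C.
ISA deviation = 22 − 9 = +13°C.
Density altitude = 3000 + 120 × (13) = 4560 ft.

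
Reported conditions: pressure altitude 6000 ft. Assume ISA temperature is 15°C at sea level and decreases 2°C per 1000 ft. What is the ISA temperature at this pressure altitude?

ISA temperature = 15 − 2 × (6000/1000) = 15 − 12 = 3°C.

3°C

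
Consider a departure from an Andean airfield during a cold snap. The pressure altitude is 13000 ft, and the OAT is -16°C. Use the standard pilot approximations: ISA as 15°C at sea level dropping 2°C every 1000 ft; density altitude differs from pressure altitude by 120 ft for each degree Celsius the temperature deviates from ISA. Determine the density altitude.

ISA temperature at 13000 ft = 15 − 2 × (13000/1000) = -11°C.
ISA deviation = -16 − (-11) = -5°C.
Density altitude = 13000 + 120 × (-5) = 13000 + (-600) = 12400 ft.

12400 ft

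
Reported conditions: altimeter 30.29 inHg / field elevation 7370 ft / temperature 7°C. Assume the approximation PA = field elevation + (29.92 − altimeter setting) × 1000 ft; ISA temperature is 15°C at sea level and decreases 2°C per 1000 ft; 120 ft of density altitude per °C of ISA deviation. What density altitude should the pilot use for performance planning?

Pressure altitude = 7370 + (29.92 − 30.29) × 1000 = 7370 + (-370) = 7000 ft.
ISA temperature at 7000 ft = 15 − 2 × (7000/1000) = 1°C.
ISA deviation = 7 − 1 = +6°C.
Density altitude = 7000 + 120 × (6) = 7720 ft.

7720 ft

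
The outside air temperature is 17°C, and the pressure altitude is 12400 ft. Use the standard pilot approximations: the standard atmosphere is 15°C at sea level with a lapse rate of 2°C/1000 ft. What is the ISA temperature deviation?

ISA temperature at 12400 ft = 15 − 2 × (12400/1000) = -9.8°C.
Deviation = OAT − ISA = 17 − (-9.8) = +26.8°C.

ISA+26.8°C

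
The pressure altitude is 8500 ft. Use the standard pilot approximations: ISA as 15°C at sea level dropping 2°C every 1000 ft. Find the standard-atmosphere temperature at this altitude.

-2°C

ISA temperature = 15 − 2 × (8500/1000) = 15 − 17 = -2°C.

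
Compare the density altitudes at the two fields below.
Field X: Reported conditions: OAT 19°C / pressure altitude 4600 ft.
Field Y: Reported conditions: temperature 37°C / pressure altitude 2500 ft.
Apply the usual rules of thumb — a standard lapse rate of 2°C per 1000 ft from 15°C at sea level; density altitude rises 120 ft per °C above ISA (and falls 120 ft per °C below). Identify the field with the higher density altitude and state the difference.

Field X by 444 ft

Field X: ISA temp = 5.8°C, deviation +13.2°C, DA = 4600 + 120 × 13.2 = 6184 ft.
Field Y: ISA temp = 10°C, deviation +27°C, DA = 2500 + 120 × 27 = 5740 ft.
Field X is higher by 6184 − 5740 = 444 ft.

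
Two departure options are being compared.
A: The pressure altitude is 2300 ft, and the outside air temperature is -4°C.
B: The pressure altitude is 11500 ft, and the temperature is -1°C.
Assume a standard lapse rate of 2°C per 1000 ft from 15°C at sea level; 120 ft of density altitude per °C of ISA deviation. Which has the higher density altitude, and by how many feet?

A: ISA temp = 10.4°C, deviation -14.4°C, DA = 2300 + 120 × (-14.4) = 572 ft.
B: ISA temp = -8°C, deviation +7°C, DA = 11500 + 120 × 7 = 12340 ft.
B is higher by 12340 − 572 = 11768 ft.

B by 11768 ft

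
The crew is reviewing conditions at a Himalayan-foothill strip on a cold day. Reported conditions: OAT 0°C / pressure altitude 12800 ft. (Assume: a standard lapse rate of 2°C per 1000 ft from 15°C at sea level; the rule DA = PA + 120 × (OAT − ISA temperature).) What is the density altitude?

14072 ft

ISA temperature at 12800 ft = 15 − 2 × (12800/1000) = -10.6°C.
ISA deviation = 0 − (-10.6) = +10.6°C.
Density altitude = 12800 + 120 × (10.6) = 12800 + (+1272) = 14072 ft.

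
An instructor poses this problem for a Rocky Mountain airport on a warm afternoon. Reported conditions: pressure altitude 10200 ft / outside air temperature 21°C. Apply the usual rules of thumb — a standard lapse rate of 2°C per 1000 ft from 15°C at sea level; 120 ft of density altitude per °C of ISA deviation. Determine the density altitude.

ISA temperature at 10200 ft = 15 − 2 × (10200/1000) = -5.4°C.
ISA deviation = 21 − (-5.4) = +26.4°C.
Density altitude = 10200 + 120 × (26.4) = 10200 + (+3168) = 13368 ft.

13368 ft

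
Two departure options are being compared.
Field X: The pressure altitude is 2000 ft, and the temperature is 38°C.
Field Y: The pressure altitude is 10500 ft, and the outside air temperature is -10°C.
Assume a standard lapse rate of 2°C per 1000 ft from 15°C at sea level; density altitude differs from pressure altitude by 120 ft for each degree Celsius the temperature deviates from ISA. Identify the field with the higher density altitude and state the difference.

Field X: ISA temp = 11°C, deviation +27°C, DA = 2000 + 120 × 27 = 5240 ft.
Field Y: ISA temp = -6°C, deviation -4°C, DA = 10500 + 120 × (-4) = 10020 ft.
Field Y is higher by 10020 − 5240 = 4780 ft.

Field Y by 4780 ft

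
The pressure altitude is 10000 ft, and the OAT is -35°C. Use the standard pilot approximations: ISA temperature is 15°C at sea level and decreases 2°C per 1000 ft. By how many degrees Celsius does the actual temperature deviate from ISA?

ISA-30°C

ISA temperature at 10000 ft = 15 − 2 × (10000/1000) = -5°C.
Deviation = OAT − ISA = -35 − (-5) = -30°C.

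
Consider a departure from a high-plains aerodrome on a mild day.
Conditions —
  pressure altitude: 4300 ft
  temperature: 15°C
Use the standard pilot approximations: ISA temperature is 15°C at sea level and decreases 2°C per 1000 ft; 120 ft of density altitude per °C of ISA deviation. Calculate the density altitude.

ISA temperature at 4300 ft = 15 − 2 × (4300/1000) = 6.4°C.
ISA deviation = 15 − 6.4 = +8.6°C.
Density altitude = 4300 + 120 × (8.6) = 4300 + (+1032) = 5332 ft.

5332 ft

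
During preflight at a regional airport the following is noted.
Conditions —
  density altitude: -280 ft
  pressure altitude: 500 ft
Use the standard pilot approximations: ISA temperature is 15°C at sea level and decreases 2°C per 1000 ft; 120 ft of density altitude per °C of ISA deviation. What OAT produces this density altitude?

7.5°C

Density altitude − pressure altitude = -280 − 500 = -780 ft.
At 120 ft/°C that is an ISA deviation of -780/120 = -6.5°C.
ISA temperature at 500 ft = 15 − 2 × (500/1000) = 14°C.
OAT = ISA + deviation = 14 + (-6.5) = 7.5°C.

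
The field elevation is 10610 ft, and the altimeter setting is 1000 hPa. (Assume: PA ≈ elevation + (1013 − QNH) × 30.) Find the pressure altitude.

11000 ft

Pressure correction = (1013 − 1000) × 30 = +390 ft.
Pressure altitude = 10610 + (+390) = 11000 ft.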